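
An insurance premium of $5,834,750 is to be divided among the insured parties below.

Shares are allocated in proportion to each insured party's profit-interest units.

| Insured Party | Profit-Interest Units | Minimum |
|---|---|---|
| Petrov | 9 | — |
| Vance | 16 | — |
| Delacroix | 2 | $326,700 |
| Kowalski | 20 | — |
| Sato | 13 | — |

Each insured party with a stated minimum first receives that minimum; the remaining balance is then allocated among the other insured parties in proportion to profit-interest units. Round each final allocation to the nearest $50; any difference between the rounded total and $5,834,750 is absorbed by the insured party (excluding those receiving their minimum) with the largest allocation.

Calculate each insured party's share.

Petrov: $854,700 | Vance: $1,519,450 | Delacroix: $326,700 | Kowalski: $1,899,350 | Sato: $1,234,550

Fund the minimums — Delacroix $326,700. Balance $5,508,050.
Balance split over remaining profit-interest units 58: Petrov 854,697.41 → $854,700; Vance 1,519,462.07 → $1,519,450; Kowalski 1,899,327.59 → $1,899,350; Sato 1,234,562.93 → $1,234,550.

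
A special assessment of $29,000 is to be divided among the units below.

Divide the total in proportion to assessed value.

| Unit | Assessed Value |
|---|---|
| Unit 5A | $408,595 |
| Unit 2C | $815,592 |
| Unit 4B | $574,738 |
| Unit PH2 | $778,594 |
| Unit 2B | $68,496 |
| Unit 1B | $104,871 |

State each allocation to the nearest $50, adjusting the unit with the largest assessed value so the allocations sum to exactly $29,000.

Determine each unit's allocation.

Unit 5A: $4,300 | Unit 2C: $8,650 | Unit 4B: $6,050 | Unit PH2: $8,200 | Unit 2B: $700 | Unit 1B: $1,100

Total assessed value = 2,750,886.
Proportional shares: Unit 5A 408,595/2,750,886 × $29,000 = 4,307.43; Unit 2C 815,592/2,750,886 × $29,000 = 8,598.02; Unit 4B 574,738/2,750,886 × $29,000 = 6,058.92; Unit PH2 778,594/2,750,886 × $29,000 = 8,207.98; Unit 2B 68,496/2,750,886 × $29,000 = 722.09; Unit 1B 104,871/2,750,886 × $29,000 = 1,105.56.
Rounded to nearest $50: Unit 5A $4,300; Unit 2C $8,600; Unit 4B $6,050; Unit PH2 $8,200; Unit 2B $700; Unit 1B $1,100. Sum = $28,950.
Difference $29,000 − $28,950 = +$50 applied to largest assessed value (Unit 2C): Unit 2C becomes $8,650.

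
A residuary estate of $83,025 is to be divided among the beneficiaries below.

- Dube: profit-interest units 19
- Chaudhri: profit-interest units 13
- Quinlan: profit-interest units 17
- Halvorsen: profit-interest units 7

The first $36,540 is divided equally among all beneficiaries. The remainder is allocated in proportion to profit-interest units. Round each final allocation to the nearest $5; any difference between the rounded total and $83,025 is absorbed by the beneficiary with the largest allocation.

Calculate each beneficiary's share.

Equal tier: $36,540 ÷ 4 = $9,135 apiece.
Remainder $46,485 by profit-interest units (total 56): Dube 15,771.70 → $15,770; Chaudhri 10,791.16 → $10,790; Quinlan 14,111.52 → $14,110; Halvorsen 5,810.62 → $5,810.
Rounding difference +$5 on remainder applied to Dube.
Totals: Dube $9,135 + $15,775 = $24,910; Chaudhri $9,135 + $10,790 = $19,925; Quinlan $9,135 + $14,110 = $23,245; Halvorsen $9,135 + $5,810 = $14,945.

Dube: $24,910 | Chaudhri: $19,925 | Quinlan: $23,245 | Halvorsen: $14,945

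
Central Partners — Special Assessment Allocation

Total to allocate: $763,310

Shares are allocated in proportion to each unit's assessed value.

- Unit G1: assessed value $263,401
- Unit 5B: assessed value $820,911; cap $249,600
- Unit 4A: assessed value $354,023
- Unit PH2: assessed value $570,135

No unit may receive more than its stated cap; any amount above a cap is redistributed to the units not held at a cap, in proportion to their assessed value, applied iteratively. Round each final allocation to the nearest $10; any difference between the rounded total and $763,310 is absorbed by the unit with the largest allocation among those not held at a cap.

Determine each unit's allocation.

Unit G1: $113,940 · Unit 5B: $249,600 · Unit 4A: $153,140 · Unit PH2: $246,630

Total assessed value = 2,008,470.
Pro-rata shares before constraints: Unit G1 100,104.37; Unit 5B 311,983.54; Unit 4A 134,544.85; Unit PH2 216,677.25.
Capped: Unit 5B ($249,600); remaining pool $513,710 reallocated over remaining assessed value 1,187,559.
Shares after redistribution: Unit G1 113,941.06 → $113,940; Unit 4A 153,142.00 → $153,140; Unit PH2 246,626.95 → $246,630.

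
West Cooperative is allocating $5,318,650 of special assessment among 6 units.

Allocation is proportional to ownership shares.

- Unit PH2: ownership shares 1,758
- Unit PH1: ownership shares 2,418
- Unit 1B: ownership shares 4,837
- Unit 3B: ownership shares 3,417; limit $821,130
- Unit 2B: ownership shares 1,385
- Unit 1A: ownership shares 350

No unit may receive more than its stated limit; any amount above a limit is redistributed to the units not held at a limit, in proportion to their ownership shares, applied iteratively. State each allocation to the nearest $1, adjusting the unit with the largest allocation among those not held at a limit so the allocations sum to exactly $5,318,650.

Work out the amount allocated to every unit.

Unit PH2: $735,638 | Unit PH1: $1,011,816 | Unit 1B: $2,024,052 | Unit 3B: $821,130 | Unit 2B: $579,556 | Unit 1A: $146,458

Sum of ownership shares: 14,165.
Pro-rata shares before constraints: Unit PH2 660,090.84; Unit PH1 907,906.51; Unit 1B 1,816,188.496; Unit 3B 1,283,009.32; Unit 2B 520,037.43; Unit 1A 131,417.40.
Cap binds for Unit 3B ($821,130); remaining pool $4,497,520 reallocated over remaining ownership shares 10,748.
Shares after redistribution: Unit PH2 735,638.27 → $735,638; Unit PH1 1,011,816.46 → $1,011,816; Unit 1B 2,024,051.38 → $2,024,051; Unit 2B 579,555.75 → $579,556; Unit 1A 146,458.13 → $146,458.
Rounding difference +$1 applied to Unit 1B → $2,024,052.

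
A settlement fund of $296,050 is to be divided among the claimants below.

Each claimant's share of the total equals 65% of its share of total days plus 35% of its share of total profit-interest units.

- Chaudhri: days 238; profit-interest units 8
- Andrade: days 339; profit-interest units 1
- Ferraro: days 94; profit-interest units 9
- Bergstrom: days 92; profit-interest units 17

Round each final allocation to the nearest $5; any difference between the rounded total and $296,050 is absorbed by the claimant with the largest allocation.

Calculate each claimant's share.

Chaudhri: $83,710 | Andrade: $88,460 | Ferraro: $50,350 | Bergstrom: $73,530

Days total 763; profit-interest units total 35.
Combined weights (65% days + 35% profit-interest units): Chaudhri 0.2828; Andrade 0.2988; Ferraro 0.1701; Bergstrom 0.2484.
Unrounded shares: Chaudhri 83,708.82; Andrade 88,458.03; Ferraro 50,351.78; Bergstrom 73,531.37.
After rounding ($5): Chaudhri $83,710; Andrade $88,460; Ferraro $50,350; Bergstrom $73,530. Sum = $296,050.
Rounded total matches; no reconciliation needed.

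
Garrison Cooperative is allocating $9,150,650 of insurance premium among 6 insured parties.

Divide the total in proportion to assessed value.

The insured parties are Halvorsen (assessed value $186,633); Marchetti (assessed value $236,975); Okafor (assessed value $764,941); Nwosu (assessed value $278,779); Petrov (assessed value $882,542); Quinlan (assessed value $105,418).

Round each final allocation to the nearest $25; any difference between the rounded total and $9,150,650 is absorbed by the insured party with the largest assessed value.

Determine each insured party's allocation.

Halvorsen: $695,575 | Marchetti: $883,175 | Okafor: $2,850,875 | Nwosu: $1,038,975 | Petrov: $3,289,175 | Quinlan: $392,875

Combined assessed value = 2,455,288.
Unrounded shares: Halvorsen 186,633/2,455,288 × $9,150,650 = 695,565.35; Marchetti 236,975/2,455,288 × $9,150,650 = 883,185.71; Okafor 764,941/2,455,288 × $9,150,650 = 2,850,870.19; Nwosu 278,779/2,455,288 × $9,150,650 = 1,038,985.67; Petrov 882,542/2,455,288 × $9,150,650 = 3,289,159.13; Quinlan 105,418/2,455,288 × $9,150,650 = 392,883.94.
After rounding ($25): Halvorsen $695,575; Marchetti $883,175; Okafor $2,850,875; Nwosu $1,038,975; Petrov $3,289,150; Quinlan $392,875. Sum = $9,150,625.
Difference $9,150,650 − $9,150,625 = +$25 applied to largest assessed value (Petrov): Petrov becomes $3,289,175.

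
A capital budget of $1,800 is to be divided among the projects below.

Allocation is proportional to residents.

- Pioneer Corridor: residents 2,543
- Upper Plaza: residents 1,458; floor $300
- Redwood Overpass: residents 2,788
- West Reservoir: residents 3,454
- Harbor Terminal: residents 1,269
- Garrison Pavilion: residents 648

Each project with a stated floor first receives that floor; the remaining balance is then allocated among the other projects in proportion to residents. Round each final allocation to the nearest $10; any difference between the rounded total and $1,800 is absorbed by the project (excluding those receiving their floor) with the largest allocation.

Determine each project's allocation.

Pioneer Corridor: $360; Upper Plaza: $300; Redwood Overpass: $390; West Reservoir: $480; Harbor Terminal: $180; Garrison Pavilion: $90

Minimums first: Upper Plaza $300. Residual $1,500.
Residual split over remaining residents 10,702: Pioneer Corridor 356.43 → $360; Redwood Overpass 390.77 → $390; West Reservoir 484.12 → $480; Harbor Terminal 177.86 → $180; Garrison Pavilion 90.82 → $90.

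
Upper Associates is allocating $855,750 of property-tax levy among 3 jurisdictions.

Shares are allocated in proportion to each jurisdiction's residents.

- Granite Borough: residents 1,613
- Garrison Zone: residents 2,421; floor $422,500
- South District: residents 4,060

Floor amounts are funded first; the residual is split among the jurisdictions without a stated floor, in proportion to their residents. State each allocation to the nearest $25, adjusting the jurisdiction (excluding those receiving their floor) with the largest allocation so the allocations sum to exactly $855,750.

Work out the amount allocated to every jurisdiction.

Guaranteed amounts: Garrison Zone $422,500. Remaining pool $433,250.
Remaining pool split over remaining residents 5,673: Granite Borough 123,185.66 → $123,175; South District 310,064.34 → $310,075.

Granite Borough: $123,175; Garrison Zone: $422,500; South District: $310,075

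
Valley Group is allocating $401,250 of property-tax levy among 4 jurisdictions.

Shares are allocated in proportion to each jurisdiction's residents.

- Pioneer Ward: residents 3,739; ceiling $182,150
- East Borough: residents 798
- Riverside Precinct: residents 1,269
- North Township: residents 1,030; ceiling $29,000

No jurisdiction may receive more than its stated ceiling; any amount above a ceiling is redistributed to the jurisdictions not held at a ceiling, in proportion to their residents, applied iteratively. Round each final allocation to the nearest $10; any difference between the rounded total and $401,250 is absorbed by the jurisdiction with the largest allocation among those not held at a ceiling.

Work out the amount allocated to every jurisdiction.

Pioneer Ward: $182,150; East Borough: $73,390; Riverside Precinct: $116,710; North Township: $29,000

Combined residents = 6,836.
Proportional shares (ignoring caps): Pioneer Ward 219,466.61; East Borough 46,839.89; Riverside Precinct 74,485.99; North Township 60,457.50.
Capped: Pioneer Ward ($182,150), North Township ($29,000); remaining pool $190,100 reallocated over remaining residents 2,067.
Shares after redistribution: East Borough 73,391.29 → $73,390; Riverside Precinct 116,708.71 → $116,710.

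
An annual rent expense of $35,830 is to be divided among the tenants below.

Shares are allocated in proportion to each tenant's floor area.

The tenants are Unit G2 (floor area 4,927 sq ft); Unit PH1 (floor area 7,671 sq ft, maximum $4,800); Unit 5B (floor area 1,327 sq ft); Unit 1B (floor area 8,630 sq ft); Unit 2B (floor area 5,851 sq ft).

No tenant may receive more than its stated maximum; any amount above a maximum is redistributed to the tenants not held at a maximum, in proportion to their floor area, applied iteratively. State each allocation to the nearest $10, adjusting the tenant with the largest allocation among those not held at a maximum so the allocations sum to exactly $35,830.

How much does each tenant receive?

Total floor area = 28,406.
Pro-rata shares before constraints: Unit G2 6,214.69; Unit PH1 9,675.84; Unit 5B 1,673.82; Unit 1B 10,885.48; Unit 2B 7,380.18.
Held at cap: Unit PH1 ($4,800); remaining pool $31,030 reallocated over remaining floor area 20,735.
Remaining shares: Unit G2 7,373.27 → $7,370; Unit 5B 1,985.86 → $1,990; Unit 1B 12,914.83 → $12,910; Unit 2B 8,756.04 → $8,760.

Unit G2: $7,370 | Unit PH1: $4,800 | Unit 5B: $1,990 | Unit 1B: $12,910 | Unit 2B: $8,760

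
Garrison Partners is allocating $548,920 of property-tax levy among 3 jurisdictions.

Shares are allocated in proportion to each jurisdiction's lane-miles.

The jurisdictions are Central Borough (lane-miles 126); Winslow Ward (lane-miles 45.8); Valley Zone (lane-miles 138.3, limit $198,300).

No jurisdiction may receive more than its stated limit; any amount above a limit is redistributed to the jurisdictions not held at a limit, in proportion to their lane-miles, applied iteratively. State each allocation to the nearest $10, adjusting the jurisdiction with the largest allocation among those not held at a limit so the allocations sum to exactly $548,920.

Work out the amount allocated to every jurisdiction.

Central Borough: $257,150; Winslow Ward: $93,470; Valley Zone: $198,300

Total lane-miles = 310.1.
Proportional shares (ignoring caps): Central Borough 223,037.47; Winslow Ward 81,072.35; Valley Zone 244,810.18.
Capped: Valley Zone ($198,300); balance $350,620 reallocated over remaining lane-miles 171.8.
Redistributed shares: Central Borough 257,148.54 → $257,150; Winslow Ward 93,471.46 → $93,470.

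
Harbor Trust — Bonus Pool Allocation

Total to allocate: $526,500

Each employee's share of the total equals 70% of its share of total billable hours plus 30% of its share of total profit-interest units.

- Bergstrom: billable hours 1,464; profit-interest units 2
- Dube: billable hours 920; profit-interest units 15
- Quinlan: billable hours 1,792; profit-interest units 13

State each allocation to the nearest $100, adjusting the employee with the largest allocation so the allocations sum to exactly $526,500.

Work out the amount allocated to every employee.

Bergstrom: $139,700 | Dube: $160,200 | Quinlan: $226,600

Totals — billable hours 4,176, profit-interest units 30.
Combined weights (70% billable hours + 30% profit-interest units): Bergstrom 0.2654; Dube 0.3042; Quinlan 0.4304.
Unrounded shares: Bergstrom 139,734.31; Dube 160,168.97; Quinlan 226,596.72.
Rounded to nearest $100: Bergstrom $139,700; Dube $160,200; Quinlan $226,600. Sum = $526,500.
No rounding difference to absorb.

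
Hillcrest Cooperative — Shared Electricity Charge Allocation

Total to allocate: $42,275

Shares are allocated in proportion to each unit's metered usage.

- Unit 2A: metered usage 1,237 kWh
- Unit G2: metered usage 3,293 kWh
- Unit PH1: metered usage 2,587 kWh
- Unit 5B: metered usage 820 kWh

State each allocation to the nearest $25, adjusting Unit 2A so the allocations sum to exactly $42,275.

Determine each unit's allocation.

Unit 2A: $6,575 | Unit G2: $17,550 | Unit PH1: $13,775 | Unit 5B: $4,375

Combined metered usage = 7,937.
Proportional shares: Unit 2A 1,237/7,937 × $42,275 = 6,588.66; Unit G2 3,293/7,937 × $42,275 = 17,539.57; Unit PH1 2,587/7,937 × $42,275 = 13,779.19; Unit 5B 820/7,937 × $42,275 = 4,367.58.
Rounded to nearest $25: Unit 2A $6,600; Unit G2 $17,550; Unit PH1 $13,775; Unit 5B $4,375. Sum = $42,300.
Difference $42,275 − $42,300 = −$25 applied to Unit 2A: Unit 2A becomes $6,575.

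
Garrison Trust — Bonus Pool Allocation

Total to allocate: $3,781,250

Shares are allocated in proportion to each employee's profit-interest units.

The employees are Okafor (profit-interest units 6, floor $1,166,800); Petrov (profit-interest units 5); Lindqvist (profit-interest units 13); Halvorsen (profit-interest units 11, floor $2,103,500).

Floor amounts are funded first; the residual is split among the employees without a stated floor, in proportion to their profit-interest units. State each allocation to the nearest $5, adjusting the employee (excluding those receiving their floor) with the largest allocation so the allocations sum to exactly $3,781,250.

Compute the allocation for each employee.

Okafor: $1,166,800 | Petrov: $141,930 | Lindqvist: $369,020 | Halvorsen: $2,103,500

Guaranteed amounts: Okafor $1,166,800; Halvorsen $2,103,500. Balance $510,950.
Balance split over remaining profit-interest units 18: Petrov 141,930.56 → $141,930; Lindqvist 369,019.44 → $369,020.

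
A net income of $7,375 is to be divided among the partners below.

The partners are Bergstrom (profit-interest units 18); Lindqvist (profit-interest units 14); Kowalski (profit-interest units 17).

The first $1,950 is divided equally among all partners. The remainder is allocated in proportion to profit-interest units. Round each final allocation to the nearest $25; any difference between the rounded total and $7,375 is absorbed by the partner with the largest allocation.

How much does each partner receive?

Bergstrom: $2,650 | Lindqvist: $2,200 | Kowalski: $2,525

Equal tier: $1,950 ÷ 3 = $650 apiece.
Remainder $5,425 by profit-interest units (total 49): Bergstrom 1,992.86 → $2,000; Lindqvist 1,550.00 → $1,550; Kowalski 1,882.14 → $1,875.
Totals: Bergstrom $650 + $2,000 = $2,650; Lindqvist $650 + $1,550 = $2,200; Kowalski $650 + $1,875 = $2,525.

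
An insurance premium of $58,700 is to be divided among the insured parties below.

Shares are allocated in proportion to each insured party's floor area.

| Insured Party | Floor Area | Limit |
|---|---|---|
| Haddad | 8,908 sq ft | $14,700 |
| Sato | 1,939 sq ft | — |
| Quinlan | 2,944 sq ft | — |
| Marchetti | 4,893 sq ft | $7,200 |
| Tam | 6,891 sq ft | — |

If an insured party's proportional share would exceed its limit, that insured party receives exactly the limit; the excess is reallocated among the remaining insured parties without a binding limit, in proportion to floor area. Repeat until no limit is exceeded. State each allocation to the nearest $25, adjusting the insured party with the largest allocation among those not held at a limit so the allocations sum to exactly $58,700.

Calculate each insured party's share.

Haddad: $14,700; Sato: $6,050; Quinlan: $9,200; Marchetti: $7,200; Tam: $21,550

Combined floor area = 25,575.
Unconstrained shares: Haddad 20,445.73; Sato 4,450.41; Quinlan 6,757.10; Marchetti 11,230.46; Tam 15,816.29.
Capped: Haddad ($14,700), Marchetti ($7,200); remaining pool $36,800 reallocated over remaining floor area 11,774.
Redistributed shares: Sato 6,060.40 → $6,050; Quinlan 9,201.56 → $9,200; Tam 21,538.03 → $21,550.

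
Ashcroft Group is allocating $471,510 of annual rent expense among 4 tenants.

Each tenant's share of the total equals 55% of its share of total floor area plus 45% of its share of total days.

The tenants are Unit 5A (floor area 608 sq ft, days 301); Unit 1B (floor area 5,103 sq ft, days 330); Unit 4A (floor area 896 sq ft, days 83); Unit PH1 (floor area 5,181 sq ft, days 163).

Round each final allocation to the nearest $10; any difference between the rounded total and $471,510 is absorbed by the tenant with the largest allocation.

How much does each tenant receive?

Unit 5A: $86,200 | Unit 1B: $192,100 | Unit 4A: $39,790 | Unit PH1: $153,420

Totals — floor area 11,788, days 877.
Composite weights (55% floor area + 45% days): Unit 5A 0.1828; Unit 1B 0.4074; Unit 4A 0.0844; Unit PH1 0.3254.
Raw shares: Unit 5A 86,199.01; Unit 1B 192,103.11; Unit 4A 39,792.42; Unit PH1 153,415.45.
Rounded to nearest $10: Unit 5A $86,200; Unit 1B $192,100; Unit 4A $39,790; Unit PH1 $153,420. Sum = $471,510.
Rounded total matches; no reconciliation needed.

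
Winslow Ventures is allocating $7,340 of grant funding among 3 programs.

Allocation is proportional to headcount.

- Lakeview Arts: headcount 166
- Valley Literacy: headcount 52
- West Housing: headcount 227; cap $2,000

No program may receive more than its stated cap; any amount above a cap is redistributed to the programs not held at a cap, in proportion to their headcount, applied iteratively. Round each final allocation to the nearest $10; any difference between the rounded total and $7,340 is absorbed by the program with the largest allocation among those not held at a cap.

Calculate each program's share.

Sum of headcount: 445.
Proportional shares (ignoring caps): Lakeview Arts 2,738.07; Valley Literacy 857.71; West Housing 3,744.22.
Capped: West Housing ($2,000); balance $5,340 reallocated over remaining headcount 218.
Redistributed shares: Lakeview Arts 4,066.24 → $4,070; Valley Literacy 1,273.76 → $1,270.

Lakeview Arts: $4,070 · Valley Literacy: $1,270 · West Housing: $2,000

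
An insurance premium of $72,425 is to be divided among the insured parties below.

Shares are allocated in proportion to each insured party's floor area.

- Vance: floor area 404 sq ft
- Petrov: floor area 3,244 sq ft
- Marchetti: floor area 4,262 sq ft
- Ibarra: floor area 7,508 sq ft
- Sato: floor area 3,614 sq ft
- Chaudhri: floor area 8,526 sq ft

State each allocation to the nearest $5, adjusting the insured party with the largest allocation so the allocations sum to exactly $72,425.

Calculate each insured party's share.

Combined floor area = 27,558.
Unrounded shares: Vance 404/27,558 × $72,425 = 1,061.75; Petrov 3,244/27,558 × $72,425 = 8,525.54; Marchetti 4,262/27,558 × $72,425 = 11,200.93; Ibarra 7,508/27,558 × $72,425 = 19,731.73; Sato 3,614/27,558 × $72,425 = 9,497.93; Chaudhri 8,526/27,558 × $72,425 = 22,407.12.
Rounded to nearest $5: Vance $1,060; Petrov $8,525; Marchetti $11,200; Ibarra $19,730; Sato $9,500; Chaudhri $22,405. Sum = $72,420.
Difference $72,425 − $72,420 = +$5 applied to largest allocation (Chaudhri): Chaudhri becomes $22,410.

Vance: $1,060; Petrov: $8,525; Marchetti: $11,200; Ibarra: $19,730; Sato: $9,500; Chaudhri: $22,410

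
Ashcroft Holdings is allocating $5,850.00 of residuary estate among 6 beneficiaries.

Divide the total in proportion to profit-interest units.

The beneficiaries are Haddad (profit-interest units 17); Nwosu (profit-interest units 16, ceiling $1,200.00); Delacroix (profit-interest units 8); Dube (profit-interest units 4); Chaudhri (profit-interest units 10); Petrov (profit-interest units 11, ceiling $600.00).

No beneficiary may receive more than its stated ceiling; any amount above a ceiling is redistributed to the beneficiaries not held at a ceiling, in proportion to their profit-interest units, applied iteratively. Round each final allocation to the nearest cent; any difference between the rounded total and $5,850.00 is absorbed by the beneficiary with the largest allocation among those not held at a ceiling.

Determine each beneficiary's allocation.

Sum of profit-interest units: 66.
Pro-rata shares before constraints: Haddad 1,506.8182; Nwosu 1,418.1818; Delacroix 709.0909; Dube 354.5455; Chaudhri 886.3636; Petrov 975.0000.
Capped: Nwosu ($1,200.00), Petrov ($600.00); balance $4,050.00 reallocated over remaining profit-interest units 39.
Redistributed shares: Haddad 1,765.3846 → $1,765.38; Delacroix 830.7692 → $830.77; Dube 415.3846 → $415.38; Chaudhri 1,038.4615 → $1,038.46.
Rounding difference +$0.01 applied to Haddad → $1,765.39.

Haddad: $1,765.39; Nwosu: $1,200.00; Delacroix: $830.77; Dube: $415.38; Chaudhri: $1,038.46; Petrov: $600.00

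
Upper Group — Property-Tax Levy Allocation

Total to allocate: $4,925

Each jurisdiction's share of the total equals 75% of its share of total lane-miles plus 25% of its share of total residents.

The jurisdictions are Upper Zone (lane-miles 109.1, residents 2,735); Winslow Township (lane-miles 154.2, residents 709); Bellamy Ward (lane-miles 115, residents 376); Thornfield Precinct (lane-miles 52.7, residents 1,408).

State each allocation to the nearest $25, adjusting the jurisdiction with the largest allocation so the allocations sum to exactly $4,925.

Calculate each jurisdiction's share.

Lane-miles total 431; residents total 5,228.
Composite weights (75% lane-miles + 25% residents): Upper Zone 0.3206; Winslow Township 0.3022; Bellamy Ward 0.2181; Thornfield Precinct 0.1590.
Unrounded shares: Upper Zone 1,579.13; Winslow Township 1,488.50; Bellamy Ward 1,074.12; Thornfield Precinct 783.25.
After rounding ($25): Upper Zone $1,575; Winslow Township $1,500; Bellamy Ward $1,075; Thornfield Precinct $775. Sum = $4,925.
Rounded total matches; no reconciliation needed.

Upper Zone: $1,575; Winslow Township: $1,500; Bellamy Ward: $1,075; Thornfield Precinct: $775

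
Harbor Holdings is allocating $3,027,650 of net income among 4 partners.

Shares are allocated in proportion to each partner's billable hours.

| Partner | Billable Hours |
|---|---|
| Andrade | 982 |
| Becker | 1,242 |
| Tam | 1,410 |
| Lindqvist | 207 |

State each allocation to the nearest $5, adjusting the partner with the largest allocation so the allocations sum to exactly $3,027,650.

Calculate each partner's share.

Billable hours total: 3,841.
Unrounded shares: Andrade 982/3,841 × $3,027,650 = 774,056.83; Becker 1,242/3,841 × $3,027,650 = 979,000.60; Tam 1,410/3,841 × $3,027,650 = 1,111,425.80; Lindqvist 207/3,841 × $3,027,650 = 163,166.77.
After rounding ($5): Andrade $774,055; Becker $979,000; Tam $1,111,425; Lindqvist $163,165. Sum = $3,027,645.
Difference $3,027,650 − $3,027,645 = +$5 applied to largest allocation (Tam): Tam becomes $1,111,430.

Andrade: $774,055 · Becker: $979,000 · Tam: $1,111,430 · Lindqvist: $163,165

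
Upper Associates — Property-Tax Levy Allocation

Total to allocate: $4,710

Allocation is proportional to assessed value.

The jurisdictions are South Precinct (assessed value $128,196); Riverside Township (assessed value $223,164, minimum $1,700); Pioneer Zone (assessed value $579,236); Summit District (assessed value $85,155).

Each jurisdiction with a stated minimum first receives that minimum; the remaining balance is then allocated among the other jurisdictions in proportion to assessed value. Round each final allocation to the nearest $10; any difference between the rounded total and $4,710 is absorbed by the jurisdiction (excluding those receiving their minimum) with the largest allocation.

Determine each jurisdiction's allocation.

Fund the minimums — Riverside Township $1,700. Residual $3,010.
Residual split over remaining assessed value 792,587: South Precinct 486.85 → $490; Pioneer Zone 2,199.76 → $2,200; Summit District 323.39 → $320.

South Precinct: $490 · Riverside Township: $1,700 · Pioneer Zone: $2,200 · Summit District: $320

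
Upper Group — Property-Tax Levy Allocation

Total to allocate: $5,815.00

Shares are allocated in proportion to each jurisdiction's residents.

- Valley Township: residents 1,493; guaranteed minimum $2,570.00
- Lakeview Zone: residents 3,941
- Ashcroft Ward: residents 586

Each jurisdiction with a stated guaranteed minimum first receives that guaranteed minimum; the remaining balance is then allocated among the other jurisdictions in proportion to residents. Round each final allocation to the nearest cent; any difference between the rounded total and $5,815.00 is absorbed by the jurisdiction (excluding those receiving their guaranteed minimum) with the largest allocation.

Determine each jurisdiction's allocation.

Valley Township: $2,570.00; Lakeview Zone: $2,824.95; Ashcroft Ward: $420.05

Minimums first: Valley Township $2,570.00. Remaining pool $3,245.00.
Remaining pool split over remaining residents 4,527: Lakeview Zone 2,824.9492 → $2,824.95; Ashcroft Ward 420.0508 → $420.05.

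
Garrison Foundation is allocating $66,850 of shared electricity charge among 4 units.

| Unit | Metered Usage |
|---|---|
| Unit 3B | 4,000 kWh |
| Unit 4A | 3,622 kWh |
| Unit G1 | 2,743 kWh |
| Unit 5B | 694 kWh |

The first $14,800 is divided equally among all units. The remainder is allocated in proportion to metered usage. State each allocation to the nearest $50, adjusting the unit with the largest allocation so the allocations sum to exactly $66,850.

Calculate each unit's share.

Unit 3B: $22,550; Unit 4A: $20,750; Unit G1: $16,600; Unit 5B: $6,950

$14,800 shared equally gives $3,700 per unit.
Remainder $52,050 by metered usage (total 11,059): Unit 3B 18,826.30 → $18,850; Unit 4A 17,047.21 → $17,050; Unit G1 12,910.13 → $12,900; Unit 5B 3,266.36 → $3,250.
Totals: Unit 3B $3,700 + $18,850 = $22,550; Unit 4A $3,700 + $17,050 = $20,750; Unit G1 $3,700 + $12,900 = $16,600; Unit 5B $3,700 + $3,250 = $6,950.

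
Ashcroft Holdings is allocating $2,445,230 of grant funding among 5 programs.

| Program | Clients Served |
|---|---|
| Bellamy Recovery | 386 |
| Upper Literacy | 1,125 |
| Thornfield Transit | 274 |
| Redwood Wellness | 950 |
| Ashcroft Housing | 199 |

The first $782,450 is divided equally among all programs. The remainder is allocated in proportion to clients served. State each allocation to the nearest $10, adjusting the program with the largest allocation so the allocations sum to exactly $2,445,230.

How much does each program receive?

Bellamy Recovery: $375,250; Upper Literacy: $794,060; Thornfield Transit: $311,770; Redwood Wellness: $694,880; Ashcroft Housing: $269,270

$782,450 shared equally gives $156,490 per program.
Remainder $1,662,780 by clients served (total 2,934): Bellamy Recovery 218,757.01 → $218,760; Upper Literacy 637,569.02 → $637,570; Thornfield Transit 155,283.48 → $155,280; Redwood Wellness 538,391.62 → $538,390; Ashcroft Housing 112,778.88 → $112,780.
Totals: Bellamy Recovery $156,490 + $218,760 = $375,250; Upper Literacy $156,490 + $637,570 = $794,060; Thornfield Transit $156,490 + $155,280 = $311,770; Redwood Wellness $156,490 + $538,390 = $694,880; Ashcroft Housing $156,490 + $112,780 = $269,270.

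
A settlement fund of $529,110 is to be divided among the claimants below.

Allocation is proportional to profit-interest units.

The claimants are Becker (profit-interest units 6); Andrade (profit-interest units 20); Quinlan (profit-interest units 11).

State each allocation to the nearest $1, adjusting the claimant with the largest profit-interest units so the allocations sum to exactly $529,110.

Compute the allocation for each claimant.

Becker: $85,802 | Andrade: $286,005 | Quinlan: $157,303

Profit-interest units total: 6 + 20 + 11 = 37.
Raw shares: Becker 85,801.62; Andrade 286,005.41; Quinlan 157,302.97.
After rounding ($1): Becker $85,802; Andrade $286,005; Quinlan $157,303. Sum = $529,110.
Rounded total matches; no reconciliation needed.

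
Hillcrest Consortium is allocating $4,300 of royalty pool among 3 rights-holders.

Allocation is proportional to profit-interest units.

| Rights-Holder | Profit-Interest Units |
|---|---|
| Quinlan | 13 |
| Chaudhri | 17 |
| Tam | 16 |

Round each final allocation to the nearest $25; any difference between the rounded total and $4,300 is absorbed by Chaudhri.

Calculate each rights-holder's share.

Total profit-interest units = 46.
Proportional shares: Quinlan 13/46 × $4,300 = 1,215.22; Chaudhri 17/46 × $4,300 = 1,589.13; Tam 16/46 × $4,300 = 1,495.65.
After rounding ($25): Quinlan $1,225; Chaudhri $1,600; Tam $1,500. Sum = $4,325.
Difference $4,300 − $4,325 = −$25 applied to Chaudhri: Chaudhri becomes $1,575.

Quinlan: $1,225; Chaudhri: $1,575; Tam: $1,500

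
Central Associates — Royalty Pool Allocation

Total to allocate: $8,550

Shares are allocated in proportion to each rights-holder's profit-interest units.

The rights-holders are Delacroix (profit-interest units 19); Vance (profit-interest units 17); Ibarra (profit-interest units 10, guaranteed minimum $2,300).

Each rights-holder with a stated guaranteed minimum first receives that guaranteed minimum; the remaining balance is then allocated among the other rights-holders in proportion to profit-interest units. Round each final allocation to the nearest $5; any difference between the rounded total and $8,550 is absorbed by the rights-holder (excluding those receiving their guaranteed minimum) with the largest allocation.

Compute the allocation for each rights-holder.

Delacroix: $3,300 · Vance: $2,950 · Ibarra: $2,300

Guaranteed amounts: Ibarra $2,300. Balance $6,250.
Balance split over remaining profit-interest units 36: Delacroix 3,298.61 → $3,300; Vance 2,951.39 → $2,950.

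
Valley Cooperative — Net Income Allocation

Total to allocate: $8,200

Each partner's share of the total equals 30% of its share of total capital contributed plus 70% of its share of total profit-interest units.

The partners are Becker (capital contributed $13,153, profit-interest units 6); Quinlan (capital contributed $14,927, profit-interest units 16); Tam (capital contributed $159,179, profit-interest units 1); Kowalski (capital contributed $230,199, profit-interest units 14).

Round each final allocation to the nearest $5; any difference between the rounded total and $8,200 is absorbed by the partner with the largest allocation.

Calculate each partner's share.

Totals — capital contributed 417,458, profit-interest units 37.
Blended shares (30% capital contributed + 70% profit-interest units): Becker 0.1230; Quinlan 0.3134; Tam 0.1333; Kowalski 0.4303.
Pro-rata amounts: Becker 1,008.32; Quinlan 2,570.12; Tam 1,093.15; Kowalski 3,528.41.
At nearest $5: Becker $1,010; Quinlan $2,570; Tam $1,095; Kowalski $3,530. Sum = $8,205.
Difference $8,200 − $8,205 = −$5 applied to largest allocation (Kowalski): Kowalski becomes $3,525.

Becker: $1,010 · Quinlan: $2,570 · Tam: $1,095 · Kowalski: $3,525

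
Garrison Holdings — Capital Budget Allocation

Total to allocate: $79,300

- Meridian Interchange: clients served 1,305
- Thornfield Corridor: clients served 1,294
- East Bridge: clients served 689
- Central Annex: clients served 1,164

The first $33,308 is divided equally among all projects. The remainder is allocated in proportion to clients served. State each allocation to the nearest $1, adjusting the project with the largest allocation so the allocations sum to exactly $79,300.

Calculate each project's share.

Meridian Interchange: $21,808 | Thornfield Corridor: $21,695 | East Bridge: $15,445 | Central Annex: $20,352

Equal tier: $33,308 ÷ 4 = $8,327 apiece.
Remainder $45,992 by clients served (total 4,452): Meridian Interchange 13,481.48 → $13,481; Thornfield Corridor 13,367.85 → $13,368; East Bridge 7,117.81 → $7,118; Central Annex 12,024.86 → $12,025.
Totals: Meridian Interchange $8,327 + $13,481 = $21,808; Thornfield Corridor $8,327 + $13,368 = $21,695; East Bridge $8,327 + $7,118 = $15,445; Central Annex $8,327 + $12,025 = $20,352.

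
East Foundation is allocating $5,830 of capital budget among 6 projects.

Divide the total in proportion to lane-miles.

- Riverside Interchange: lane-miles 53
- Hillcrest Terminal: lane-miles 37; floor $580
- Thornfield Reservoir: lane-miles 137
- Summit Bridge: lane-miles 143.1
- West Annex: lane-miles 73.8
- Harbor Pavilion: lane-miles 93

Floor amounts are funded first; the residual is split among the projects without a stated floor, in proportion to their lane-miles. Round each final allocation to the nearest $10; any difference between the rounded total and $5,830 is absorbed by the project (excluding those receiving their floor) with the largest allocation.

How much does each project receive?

Guaranteed amounts: Hillcrest Terminal $580. Residual $5,250.
Residual split over remaining lane-miles 499.9: Riverside Interchange 556.61 → $560; Thornfield Reservoir 1,438.79 → $1,440; Summit Bridge 1,502.85 → $1,500; West Annex 775.06 → $780; Harbor Pavilion 976.70 → $980.
Rounding difference −$10 applied to Summit Bridge → $1,490.

Riverside Interchange: $560 | Hillcrest Terminal: $580 | Thornfield Reservoir: $1,440 | Summit Bridge: $1,490 | West Annex: $780 | Harbor Pavilion: $980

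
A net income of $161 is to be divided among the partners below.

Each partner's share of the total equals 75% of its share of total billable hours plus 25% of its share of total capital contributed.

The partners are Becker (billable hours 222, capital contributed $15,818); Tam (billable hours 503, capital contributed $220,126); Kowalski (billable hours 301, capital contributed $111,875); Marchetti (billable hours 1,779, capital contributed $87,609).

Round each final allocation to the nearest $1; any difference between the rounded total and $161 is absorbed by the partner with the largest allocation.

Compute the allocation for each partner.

Becker: $11; Tam: $42; Kowalski: $23; Marchetti: $85

Billable hours total 2,805; capital contributed total 435,428.
Combined weights (75% billable hours + 25% capital contributed): Becker 0.0684; Tam 0.2609; Kowalski 0.1447; Marchetti 0.5260.
Unrounded shares: Becker 11.02; Tam 42.00; Kowalski 23.30; Marchetti 84.68.
At nearest $1: Becker $11; Tam $42; Kowalski $23; Marchetti $85. Sum = $161.
Sum already equals the total — no adjustment.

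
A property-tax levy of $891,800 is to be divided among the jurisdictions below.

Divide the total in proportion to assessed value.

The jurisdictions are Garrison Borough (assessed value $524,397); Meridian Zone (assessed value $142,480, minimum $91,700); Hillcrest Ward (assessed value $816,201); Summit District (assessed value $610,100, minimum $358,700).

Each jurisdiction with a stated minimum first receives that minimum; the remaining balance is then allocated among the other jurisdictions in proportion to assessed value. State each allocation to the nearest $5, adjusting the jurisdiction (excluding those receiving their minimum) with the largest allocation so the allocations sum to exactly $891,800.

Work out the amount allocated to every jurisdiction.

Guaranteed amounts: Meridian Zone $91,700; Summit District $358,700. Balance $441,400.
Balance split over remaining assessed value 1,340,598: Garrison Borough 172,660.88 → $172,660; Hillcrest Ward 268,739.12 → $268,740.

Garrison Borough: $172,660 · Meridian Zone: $91,700 · Hillcrest Ward: $268,740 · Summit District: $358,700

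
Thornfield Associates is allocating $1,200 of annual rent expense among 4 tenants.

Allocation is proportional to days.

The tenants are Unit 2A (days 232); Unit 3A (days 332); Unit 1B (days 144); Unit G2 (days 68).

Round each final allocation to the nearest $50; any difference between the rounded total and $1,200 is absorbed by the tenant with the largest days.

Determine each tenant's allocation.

Total days = 776.
Raw shares: Unit 2A 232/776 × $1,200 = 358.76; Unit 3A 332/776 × $1,200 = 513.40; Unit 1B 144/776 × $1,200 = 222.68; Unit G2 68/776 × $1,200 = 105.15.
After rounding ($50): Unit 2A $350; Unit 3A $500; Unit 1B $200; Unit G2 $100. Sum = $1,150.
Difference $1,200 − $1,150 = +$50 applied to largest days (Unit 3A): Unit 3A becomes $550.

Unit 2A: $350; Unit 3A: $550; Unit 1B: $200; Unit G2: $100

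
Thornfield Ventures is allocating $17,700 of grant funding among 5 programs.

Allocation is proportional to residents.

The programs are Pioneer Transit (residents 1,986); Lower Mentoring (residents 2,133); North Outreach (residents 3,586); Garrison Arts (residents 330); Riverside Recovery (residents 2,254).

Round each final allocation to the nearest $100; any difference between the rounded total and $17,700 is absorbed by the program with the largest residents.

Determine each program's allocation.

Sum of residents: 10,289.
Pro-rata amounts: Pioneer Transit 1,986/10,289 × $17,700 = 3,416.48; Lower Mentoring 2,133/10,289 × $17,700 = 3,669.37; North Outreach 3,586/10,289 × $17,700 = 6,168.94; Garrison Arts 330/10,289 × $17,700 = 567.69; Riverside Recovery 2,254/10,289 × $17,700 = 3,877.52.
At nearest $100: Pioneer Transit $3,400; Lower Mentoring $3,700; North Outreach $6,200; Garrison Arts $600; Riverside Recovery $3,900. Sum = $17,800.
Difference $17,700 − $17,800 = −$100 applied to largest residents (North Outreach): North Outreach becomes $6,100.

Pioneer Transit: $3,400 · Lower Mentoring: $3,700 · North Outreach: $6,100 · Garrison Arts: $600 · Riverside Recovery: $3,900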